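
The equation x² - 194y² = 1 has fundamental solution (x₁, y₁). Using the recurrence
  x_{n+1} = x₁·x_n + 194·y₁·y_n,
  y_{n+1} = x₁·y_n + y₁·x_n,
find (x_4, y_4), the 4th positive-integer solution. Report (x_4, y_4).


Step 1: Find the fundamental solution (x₁, y₁) of x² - 194y² = 1.
  Expand √194 as a continued fraction. a₀ = ⌊√194⌋ = 13; iterate m_{k+1} = d_k·a_k − m_k, d_{k+1} = (194 − m_{k+1}²)/d_k, a_{k+1} = ⌊(a₀ + m_{k+1})/d_{k+1}⌋ (starting m₀ = 0, d₀ = 1), with convergents p_k = a_k·p_{k-1} + p_{k-2}, q_k = a_k·q_{k-1} + q_{k-2} (p₋₁ = 1, q₋₁ = 0):
  k = 0: a₀ = 13; p₀/q₀ = 13/1; p₀² − 194·q₀² = 169 − 194 = -25.
  k = 1: m = 13, d = 25, a = ⌊(13 + 13)/25⌋ = 1; p/q = (1·13 + 1)/(1·1 + 0) = 14/1; p² − 194·q² = 196 − 194 = 2.
  k = 2: m = 12, d = 2, a = ⌊(13 + 12)/2⌋ = 12; p/q = (12·14 + 13)/(12·1 + 1) = 181/13; p² − 194·q² = 32761 − 32786 = -25.
  k = 3: m = 12, d = 25, a = ⌊(13 + 12)/25⌋ = 1; p/q = (1·181 + 14)/(1·13 + 1) = 195/14; p² − 194·q² = 38025 − 38024 = 1.
  The first convergent with p² − 194·q² = 1 gives the fundamental solution (x₁, y₁) = (195, 14).
Step 2: Apply the recurrence (x_{n+1}, y_{n+1}) = (x₁x_n + 194y₁y_n, x₁y_n + y₁x_n) repeatedly.
  From (x_1, y_1) = (195, 14): x_2 = 195·195 + 194·14·14 = 76049; y_2 = 195·14 + 14·195 = 5460.
  From (x_2, y_2) = (76049, 5460): x_3 = 195·76049 + 194·14·5460 = 29658915; y_3 = 195·5460 + 14·76049 = 2129386.
  From (x_3, y_3) = (29658915, 2129386): x_4 = 195·29658915 + 194·14·2129386 = 11566900801; y_4 = 195·2129386 + 14·29658915 = 830455080.
Step 3: Verify x_4² - 194·y_4² = 133793194140174441601 - 133793194140174441600 = 1 (should be 1). ✓

(x_1, y_1) = (195, 14); (x_4, y_4) = (11566900801, 830455080).


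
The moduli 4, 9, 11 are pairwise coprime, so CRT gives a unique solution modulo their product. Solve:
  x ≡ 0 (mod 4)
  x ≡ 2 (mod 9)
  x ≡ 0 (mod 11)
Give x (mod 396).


Moduli 4, 9, 11 are pairwise coprime; by CRT there is a unique solution modulo M = 4 · 9 · 11 = 396.
Solve pairwise, accumulating the modulus:
  Start with x ≡ 0 (mod 4).
  Combine with x ≡ 2 (mod 9): since gcd(4, 9) = 1, we get a unique residue mod 36.
    Write x = 0 + 4·t and substitute into x ≡ 2 (mod 9): 4·t ≡ 2 − 0 = 2 (mod 9).
    The inverse of 4 mod 9 is 7 (since 4·7 = 28 = 3·9 + 1), so t ≡ 7·2 = 14 ≡ 5 (mod 9).
    Then x = 0 + 4·5 = 20, valid modulo lcm(4, 9) = 36: x ≡ 20 (mod 36).
  Combine with x ≡ 0 (mod 11): since gcd(36, 11) = 1, we get a unique residue mod 396.
    Write x = 20 + 36·t and substitute into x ≡ 0 (mod 11): 36·t ≡ 0 − 20 = -20 (mod 11).
    Reduce coefficients mod 11: 3·t ≡ 2 (mod 11).
    The inverse of 3 mod 11 is 4 (since 3·4 = 12 = 1·11 + 1), so t ≡ 4·2 = 8 ≡ 8 (mod 11).
    Then x = 20 + 36·8 = 308, valid modulo lcm(36, 11) = 396: x ≡ 308 (mod 396).
Verify: 308 mod 4 = 0 ✓, 308 mod 9 = 2 ✓, 308 mod 11 = 0 ✓.

x ≡ 308 (mod 396).


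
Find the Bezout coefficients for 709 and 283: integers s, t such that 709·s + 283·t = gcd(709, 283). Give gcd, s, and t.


Euclidean algorithm on (709, 283) — divide until remainder is 0:
  709 = 2 · 283 + 143
  283 = 1 · 143 + 140
  143 = 1 · 140 + 3
  140 = 46 · 3 + 2
  3 = 1 · 2 + 1
  2 = 2 · 1 + 0
gcd(709, 283) = 1.
Track Bezout coefficients alongside the remainders: start with r₀ = 709 = a·1 + b·0 (s = 1, t = 0) and r₁ = 283 = a·0 + b·1 (s = 0, t = 1); each new remainder r_{k+1} = r_{k-1} − q_k·r_k inherits s_{k+1} = s_{k-1} − q_k·s_k, t_{k+1} = t_{k-1} − q_k·t_k, so r_k = a·s_k + b·t_k at every step:
  q = 2: r = 143, s = 1 − 2·0 = 1, t = 0 − 2·1 = -2  (check: 709·1 + 283·(-2) = 143)
  q = 1: r = 140, s = 0 − 1·1 = -1, t = 1 − 1·(-2) = 3  (check: 709·(-1) + 283·3 = 140)
  q = 1: r = 3, s = 1 − 1·(-1) = 2, t = -2 − 1·3 = -5  (check: 709·2 + 283·(-5) = 3)
  q = 46: r = 2, s = -1 − 46·2 = -93, t = 3 − 46·(-5) = 233  (check: 709·(-93) + 283·233 = 2)
  q = 1: r = 1, s = 2 − 1·(-93) = 95, t = -5 − 1·233 = -238  (check: 709·95 + 283·(-238) = 1)
The row with r = 1 (the gcd) gives the Bezout coefficients s = 95, t = -238.
Result: 709 · (95) + 283 · (-238) = 1.

gcd(709, 283) = 1; s = 95, t = -238 (check: 709·95 + 283·(-238) = 1).


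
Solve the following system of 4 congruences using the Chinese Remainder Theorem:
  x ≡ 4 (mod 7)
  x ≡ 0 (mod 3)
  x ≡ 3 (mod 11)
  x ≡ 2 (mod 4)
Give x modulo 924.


Product of moduli M = 7 · 3 · 11 · 4 = 924.
Merge one congruence at a time:
  Start: x ≡ 4 (mod 7).
  Combine with x ≡ 0 (mod 3); new modulus lcm = 21.
    Write x = 4 + 7·t and substitute into x ≡ 0 (mod 3): 7·t ≡ 0 − 4 = -4 (mod 3).
    Reduce coefficients mod 3: 1·t ≡ 2 (mod 3).
    So t ≡ 2 (mod 3).
    Then x = 4 + 7·2 = 18, valid modulo lcm(7, 3) = 21: x ≡ 18 (mod 21).
  Combine with x ≡ 3 (mod 11); new modulus lcm = 231.
    Write x = 18 + 21·t and substitute into x ≡ 3 (mod 11): 21·t ≡ 3 − 18 = -15 (mod 11).
    Reduce coefficients mod 11: 10·t ≡ 7 (mod 11).
    The inverse of 10 mod 11 is 10 (since 10·10 = 100 = 9·11 + 1), so t ≡ 10·7 = 70 ≡ 4 (mod 11).
    Then x = 18 + 21·4 = 102, valid modulo lcm(21, 11) = 231: x ≡ 102 (mod 231).
  Combine with x ≡ 2 (mod 4); new modulus lcm = 924.
    Write x = 102 + 231·t and substitute into x ≡ 2 (mod 4): 231·t ≡ 2 − 102 = -100 (mod 4).
    Reduce coefficients mod 4: 3·t ≡ 0 (mod 4).
    The inverse of 3 mod 4 is 3 (since 3·3 = 9 = 2·4 + 1), so t ≡ 3·0 = 0 ≡ 0 (mod 4).
    Then x = 102 + 231·0 = 102, valid modulo lcm(231, 4) = 924: x ≡ 102 (mod 924).
Verify against each original: 102 mod 7 = 4, 102 mod 3 = 0, 102 mod 11 = 3, 102 mod 4 = 2.

x ≡ 102 (mod 924).


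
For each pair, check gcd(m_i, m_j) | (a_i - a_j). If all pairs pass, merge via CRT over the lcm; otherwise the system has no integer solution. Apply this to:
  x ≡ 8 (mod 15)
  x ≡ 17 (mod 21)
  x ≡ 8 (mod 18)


Moduli 15, 21, 18 are not pairwise coprime, so CRT works modulo lcm(m_i) when all pairwise compatibility conditions hold.
Pairwise compatibility: gcd(m_i, m_j) must divide a_i - a_j for every pair.
Merge one congruence at a time:
  Start: x ≡ 8 (mod 15).
  Combine with x ≡ 17 (mod 21): gcd(15, 21) = 3; 17 - 8 = 9, which IS divisible by 3, so compatible.
    Write x = 8 + 15·t and substitute into x ≡ 17 (mod 21): 15·t ≡ 17 − 8 = 9 (mod 21).
    Divide the congruence (and modulus) by g = 3: 5·t ≡ 3 (mod 7).
    The inverse of 5 mod 7 is 3 (since 5·3 = 15 = 2·7 + 1), so t ≡ 3·3 = 9 ≡ 2 (mod 7).
    Then x = 8 + 15·2 = 38, valid modulo lcm(15, 21) = 105: x ≡ 38 (mod 105).
  Combine with x ≡ 8 (mod 18): gcd(105, 18) = 3; 8 - 38 = -30, which IS divisible by 3, so compatible.
    Write x = 38 + 105·t and substitute into x ≡ 8 (mod 18): 105·t ≡ 8 − 38 = -30 (mod 18).
    Divide the congruence (and modulus) by g = 3: 35·t ≡ -10 (mod 6).
    Reduce coefficients mod 6: 5·t ≡ 2 (mod 6).
    The inverse of 5 mod 6 is 5 (since 5·5 = 25 = 4·6 + 1), so t ≡ 5·2 = 10 ≡ 4 (mod 6).
    Then x = 38 + 105·4 = 458, valid modulo lcm(105, 18) = 630: x ≡ 458 (mod 630).
Verify: 458 mod 15 = 8, 458 mod 21 = 17, 458 mod 18 = 8.

x ≡ 458 (mod 630).


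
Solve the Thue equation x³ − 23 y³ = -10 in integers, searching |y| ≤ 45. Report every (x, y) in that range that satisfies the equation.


The equation is x³ - 23y³ = -10. For fixed y, x³ = 23·y³ − 10, so a solution requires the RHS to be a perfect cube.
Strategy: iterate y from -45 to 45, compute RHS = 23·y³ − 10, and check whether it is a (positive or negative) perfect cube.
Check small values of y:
  y = 0: RHS = -10 is not a perfect cube.
  y = 1: RHS = 13 is not a perfect cube.
  y = -1: RHS = -33 is not a perfect cube.
  y = 2: RHS = 174 is not a perfect cube.
  y = -2: RHS = -194 is not a perfect cube.
  y = 3: RHS = 611 is not a perfect cube.
  y = -3: RHS = -631 is not a perfect cube.
Continuing the search up to |y| = 45 finds no solutions either.
No (x, y) in the scanned range satisfies the equation.

No integer solutions with |y| ≤ 45.


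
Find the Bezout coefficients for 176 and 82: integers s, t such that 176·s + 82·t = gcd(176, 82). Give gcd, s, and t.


Euclidean algorithm on (176, 82) — divide until remainder is 0:
  176 = 2 · 82 + 12
  82 = 6 · 12 + 10
  12 = 1 · 10 + 2
  10 = 5 · 2 + 0
gcd(176, 82) = 2.
Track Bezout coefficients alongside the remainders: start with r₀ = 176 = a·1 + b·0 (s = 1, t = 0) and r₁ = 82 = a·0 + b·1 (s = 0, t = 1); each new remainder r_{k+1} = r_{k-1} − q_k·r_k inherits s_{k+1} = s_{k-1} − q_k·s_k, t_{k+1} = t_{k-1} − q_k·t_k, so r_k = a·s_k + b·t_k at every step:
  q = 2: r = 12, s = 1 − 2·0 = 1, t = 0 − 2·1 = -2  (check: 176·1 + 82·(-2) = 12)
  q = 6: r = 10, s = 0 − 6·1 = -6, t = 1 − 6·(-2) = 13  (check: 176·(-6) + 82·13 = 10)
  q = 1: r = 2, s = 1 − 1·(-6) = 7, t = -2 − 1·13 = -15  (check: 176·7 + 82·(-15) = 2)
The row with r = 2 (the gcd) gives the Bezout coefficients s = 7, t = -15.
Result: 176 · (7) + 82 · (-15) = 2.

gcd(176, 82) = 2; s = 7, t = -15 (check: 176·7 + 82·(-15) = 2).


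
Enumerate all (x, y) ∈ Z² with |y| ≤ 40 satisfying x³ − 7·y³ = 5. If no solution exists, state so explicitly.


The equation is x³ - 7y³ = 5. For fixed y, x³ = 7·y³ + 5, so a solution requires the RHS to be a perfect cube.
Strategy: iterate y from -40 to 40, compute RHS = 7·y³ + 5, and check whether it is a (positive or negative) perfect cube.
Check small values of y:
  y = 0: RHS = 5 is not a perfect cube.
  y = 1: RHS = 12 is not a perfect cube.
  y = -1: RHS = -2 is not a perfect cube.
  y = 2: RHS = 61 is not a perfect cube.
  y = -2: RHS = -51 is not a perfect cube.
  y = 3: RHS = 194 is not a perfect cube.
  y = -3: RHS = -184 is not a perfect cube.
Continuing the search up to |y| = 40 finds no solutions either.
No (x, y) in the scanned range satisfies the equation.

No integer solutions with |y| ≤ 40.


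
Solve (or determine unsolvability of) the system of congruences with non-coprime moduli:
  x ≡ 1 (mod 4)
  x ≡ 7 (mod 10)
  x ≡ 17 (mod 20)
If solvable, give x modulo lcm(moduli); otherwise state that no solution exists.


Moduli 4, 10, 20 are not pairwise coprime, so CRT works modulo lcm(m_i) when all pairwise compatibility conditions hold.
Pairwise compatibility: gcd(m_i, m_j) must divide a_i - a_j for every pair.
Merge one congruence at a time:
  Start: x ≡ 1 (mod 4).
  Combine with x ≡ 7 (mod 10): gcd(4, 10) = 2; 7 - 1 = 6, which IS divisible by 2, so compatible.
    Write x = 1 + 4·t and substitute into x ≡ 7 (mod 10): 4·t ≡ 7 − 1 = 6 (mod 10).
    Divide the congruence (and modulus) by g = 2: 2·t ≡ 3 (mod 5).
    The inverse of 2 mod 5 is 3 (since 2·3 = 6 = 1·5 + 1), so t ≡ 3·3 = 9 ≡ 4 (mod 5).
    Then x = 1 + 4·4 = 17, valid modulo lcm(4, 10) = 20: x ≡ 17 (mod 20).
  Combine with x ≡ 17 (mod 20): gcd(20, 20) = 20; 17 - 17 = 0, which IS divisible by 20, so compatible.
    Write x = 17 + 20·t and substitute into x ≡ 17 (mod 20): 20·t ≡ 17 − 17 = 0 (mod 20).
    Divide the congruence (and modulus) by g = 20: 1·t ≡ 0 (mod 1).
    Modulo 1 every t works; take t = 0.
    Then x = 17 + 20·0 = 17, valid modulo lcm(20, 20) = 20: x ≡ 17 (mod 20).
Verify: 17 mod 4 = 1, 17 mod 10 = 7, 17 mod 20 = 17.

x ≡ 17 (mod 20).


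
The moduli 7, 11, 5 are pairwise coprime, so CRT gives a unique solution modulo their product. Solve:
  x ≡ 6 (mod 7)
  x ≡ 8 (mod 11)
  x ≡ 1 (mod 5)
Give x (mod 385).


Moduli 7, 11, 5 are pairwise coprime; by CRT there is a unique solution modulo M = 7 · 11 · 5 = 385.
Solve pairwise, accumulating the modulus:
  Start with x ≡ 6 (mod 7).
  Combine with x ≡ 8 (mod 11): since gcd(7, 11) = 1, we get a unique residue mod 77.
    Write x = 6 + 7·t and substitute into x ≡ 8 (mod 11): 7·t ≡ 8 − 6 = 2 (mod 11).
    The inverse of 7 mod 11 is 8 (since 7·8 = 56 = 5·11 + 1), so t ≡ 8·2 = 16 ≡ 5 (mod 11).
    Then x = 6 + 7·5 = 41, valid modulo lcm(7, 11) = 77: x ≡ 41 (mod 77).
  Combine with x ≡ 1 (mod 5): since gcd(77, 5) = 1, we get a unique residue mod 385.
    Write x = 41 + 77·t and substitute into x ≡ 1 (mod 5): 77·t ≡ 1 − 41 = -40 (mod 5).
    Reduce coefficients mod 5: 2·t ≡ 0 (mod 5).
    The inverse of 2 mod 5 is 3 (since 2·3 = 6 = 1·5 + 1), so t ≡ 3·0 = 0 ≡ 0 (mod 5).
    Then x = 41 + 77·0 = 41, valid modulo lcm(77, 5) = 385: x ≡ 41 (mod 385).
Verify: 41 mod 7 = 6 ✓, 41 mod 11 = 8 ✓, 41 mod 5 = 1 ✓.

x ≡ 41 (mod 385).


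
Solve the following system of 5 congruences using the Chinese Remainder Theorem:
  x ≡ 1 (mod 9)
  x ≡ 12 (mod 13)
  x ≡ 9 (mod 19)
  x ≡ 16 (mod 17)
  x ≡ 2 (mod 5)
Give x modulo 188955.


Product of moduli M = 9 · 13 · 19 · 17 · 5 = 188955.
Merge one congruence at a time:
  Start: x ≡ 1 (mod 9).
  Combine with x ≡ 12 (mod 13); new modulus lcm = 117.
    Write x = 1 + 9·t and substitute into x ≡ 12 (mod 13): 9·t ≡ 12 − 1 = 11 (mod 13).
    The inverse of 9 mod 13 is 3 (since 9·3 = 27 = 2·13 + 1), so t ≡ 3·11 = 33 ≡ 7 (mod 13).
    Then x = 1 + 9·7 = 64, valid modulo lcm(9, 13) = 117: x ≡ 64 (mod 117).
  Combine with x ≡ 9 (mod 19); new modulus lcm = 2223.
    Write x = 64 + 117·t and substitute into x ≡ 9 (mod 19): 117·t ≡ 9 − 64 = -55 (mod 19).
    Reduce coefficients mod 19: 3·t ≡ 2 (mod 19).
    The inverse of 3 mod 19 is 13 (since 3·13 = 39 = 2·19 + 1), so t ≡ 13·2 = 26 ≡ 7 (mod 19).
    Then x = 64 + 117·7 = 883, valid modulo lcm(117, 19) = 2223: x ≡ 883 (mod 2223).
  Combine with x ≡ 16 (mod 17); new modulus lcm = 37791.
    Write x = 883 + 2223·t and substitute into x ≡ 16 (mod 17): 2223·t ≡ 16 − 883 = -867 (mod 17).
    Reduce coefficients mod 17: 13·t ≡ 0 (mod 17).
    The inverse of 13 mod 17 is 4 (since 13·4 = 52 = 3·17 + 1), so t ≡ 4·0 = 0 ≡ 0 (mod 17).
    Then x = 883 + 2223·0 = 883, valid modulo lcm(2223, 17) = 37791: x ≡ 883 (mod 37791).
  Combine with x ≡ 2 (mod 5); new modulus lcm = 188955.
    Write x = 883 + 37791·t and substitute into x ≡ 2 (mod 5): 37791·t ≡ 2 − 883 = -881 (mod 5).
    Reduce coefficients mod 5: 1·t ≡ 4 (mod 5).
    So t ≡ 4 (mod 5).
    Then x = 883 + 37791·4 = 152047, valid modulo lcm(37791, 5) = 188955: x ≡ 152047 (mod 188955).
Verify against each original: 152047 mod 9 = 1, 152047 mod 13 = 12, 152047 mod 19 = 9, 152047 mod 17 = 16, 152047 mod 5 = 2.

x ≡ 152047 (mod 188955).


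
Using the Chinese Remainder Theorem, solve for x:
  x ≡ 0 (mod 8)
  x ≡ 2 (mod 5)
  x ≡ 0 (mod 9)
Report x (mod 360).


Moduli 8, 5, 9 are pairwise coprime; by CRT there is a unique solution modulo M = 8 · 5 · 9 = 360.
Solve pairwise, accumulating the modulus:
  Start with x ≡ 0 (mod 8).
  Combine with x ≡ 2 (mod 5): since gcd(8, 5) = 1, we get a unique residue mod 40.
    Write x = 0 + 8·t and substitute into x ≡ 2 (mod 5): 8·t ≡ 2 − 0 = 2 (mod 5).
    Reduce coefficients mod 5: 3·t ≡ 2 (mod 5).
    The inverse of 3 mod 5 is 2 (since 3·2 = 6 = 1·5 + 1), so t ≡ 2·2 = 4 ≡ 4 (mod 5).
    Then x = 0 + 8·4 = 32, valid modulo lcm(8, 5) = 40: x ≡ 32 (mod 40).
  Combine with x ≡ 0 (mod 9): since gcd(40, 9) = 1, we get a unique residue mod 360.
    Write x = 32 + 40·t and substitute into x ≡ 0 (mod 9): 40·t ≡ 0 − 32 = -32 (mod 9).
    Reduce coefficients mod 9: 4·t ≡ 4 (mod 9).
    The inverse of 4 mod 9 is 7 (since 4·7 = 28 = 3·9 + 1), so t ≡ 7·4 = 28 ≡ 1 (mod 9).
    Then x = 32 + 40·1 = 72, valid modulo lcm(40, 9) = 360: x ≡ 72 (mod 360).
Verify: 72 mod 8 = 0 ✓, 72 mod 5 = 2 ✓, 72 mod 9 = 0 ✓.

x ≡ 72 (mod 360).


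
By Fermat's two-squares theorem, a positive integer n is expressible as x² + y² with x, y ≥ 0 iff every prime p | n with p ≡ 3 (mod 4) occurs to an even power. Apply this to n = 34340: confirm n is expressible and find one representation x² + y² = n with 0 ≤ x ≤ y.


Step 1: Factor n = 34340 = 2^2 · 5 · 17 · 101.
Step 2: Check the mod-4 condition on each prime factor: 2 = 2 (special); 5 ≡ 1 (mod 4), exponent 1; 17 ≡ 1 (mod 4), exponent 1; 101 ≡ 1 (mod 4), exponent 1.
All primes ≡ 3 (mod 4) appear to even exponent (or don't appear), so by the two-squares theorem n IS expressible as a sum of two squares.
Step 3: Build a representation. Group n = k² · m with k = 2 and m = 5 · 17 · 101 = 8585 (a product of primes ≡ 1 (mod 4)); a representation of m scales to one of n via (k·x)² + (k·y)² = k²(x² + y²). Each prime p ≡ 1 (mod 4) is itself a sum of two squares; find a² by testing p − a² for a perfect square:
  5: 5 − 1² = 4 = 2² ⇒ 5 = 1² + 2².
  17: 17 − 1² = 16 = 4² ⇒ 17 = 1² + 4².
  101: 101 − 1² = 100 = 10² ⇒ 101 = 1² + 10².
  Combine using the Brahmagupta–Fibonacci identity (a² + b²)(c² + d²) = (ac − bd)² + (ad + bc)² = (ac + bd)² + (ad − bc)²:
  5 · 17 = 85: from (1² + 2²)(1² + 4²), take (1·1 − 2·4, 1·4 + 2·1) = (1 − 8, 4 + 2) = (-7, 6); dropping signs (only squares matter) gives (7, 6); check 7² + 6² = 49 + 36 = 85 ✓.
  85 · 101 = 8585: from (7² + 6²)(1² + 10²), take (7·1 − 6·10, 7·10 + 6·1) = (7 − 60, 70 + 6) = (-53, 76); dropping signs (only squares matter) gives (53, 76); check 53² + 76² = 2809 + 5776 = 8585 ✓.
  Scale by k = 2: (2·53, 2·76) = (106, 152).
Step 4: Order so x ≤ y and verify: 106² + 152² = 11236 + 23104 = 34340 = n. ✓

n = 34340 = 106² + 152² (one valid representation with x ≤ y).


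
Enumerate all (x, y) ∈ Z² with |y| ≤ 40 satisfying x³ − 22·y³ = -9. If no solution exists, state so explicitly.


The equation is x³ - 22y³ = -9. For fixed y, x³ = 22·y³ − 9, so a solution requires the RHS to be a perfect cube.
Strategy: iterate y from -40 to 40, compute RHS = 22·y³ − 9, and check whether it is a (positive or negative) perfect cube.
Check small values of y:
  y = 0: RHS = -9 is not a perfect cube.
  y = 1: RHS = 13 is not a perfect cube.
  y = -1: RHS = -31 is not a perfect cube.
  y = 2: RHS = 167 is not a perfect cube.
  y = -2: RHS = -185 is not a perfect cube.
  y = 3: RHS = 585 is not a perfect cube.
  y = -3: RHS = -603 is not a perfect cube.
Continuing the search up to |y| = 40 finds no solutions either.
No (x, y) in the scanned range satisfies the equation.

No integer solutions with |y| ≤ 40.


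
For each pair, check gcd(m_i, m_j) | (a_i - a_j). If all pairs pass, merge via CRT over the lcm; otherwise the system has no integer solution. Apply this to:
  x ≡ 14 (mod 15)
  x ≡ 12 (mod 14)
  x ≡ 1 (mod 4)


Moduli 15, 14, 4 are not pairwise coprime, so CRT works modulo lcm(m_i) when all pairwise compatibility conditions hold.
Pairwise compatibility: gcd(m_i, m_j) must divide a_i - a_j for every pair.
Merge one congruence at a time:
  Start: x ≡ 14 (mod 15).
  Combine with x ≡ 12 (mod 14): gcd(15, 14) = 1; 12 - 14 = -2, which IS divisible by 1, so compatible.
    Write x = 14 + 15·t and substitute into x ≡ 12 (mod 14): 15·t ≡ 12 − 14 = -2 (mod 14).
    Reduce coefficients mod 14: 1·t ≡ 12 (mod 14).
    So t ≡ 12 (mod 14).
    Then x = 14 + 15·12 = 194, valid modulo lcm(15, 14) = 210: x ≡ 194 (mod 210).
  Combine with x ≡ 1 (mod 4): gcd(210, 4) = 2, and 1 - 194 = -193 is NOT divisible by 2.
    ⇒ system is inconsistent (no integer solution).

No solution (the system is inconsistent).


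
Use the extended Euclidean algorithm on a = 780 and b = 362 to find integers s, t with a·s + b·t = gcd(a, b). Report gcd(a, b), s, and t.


Euclidean algorithm on (780, 362) — divide until remainder is 0:
  780 = 2 · 362 + 56
  362 = 6 · 56 + 26
  56 = 2 · 26 + 4
  26 = 6 · 4 + 2
  4 = 2 · 2 + 0
gcd(780, 362) = 2.
Track Bezout coefficients alongside the remainders: start with r₀ = 780 = a·1 + b·0 (s = 1, t = 0) and r₁ = 362 = a·0 + b·1 (s = 0, t = 1); each new remainder r_{k+1} = r_{k-1} − q_k·r_k inherits s_{k+1} = s_{k-1} − q_k·s_k, t_{k+1} = t_{k-1} − q_k·t_k, so r_k = a·s_k + b·t_k at every step:
  q = 2: r = 56, s = 1 − 2·0 = 1, t = 0 − 2·1 = -2  (check: 780·1 + 362·(-2) = 56)
  q = 6: r = 26, s = 0 − 6·1 = -6, t = 1 − 6·(-2) = 13  (check: 780·(-6) + 362·13 = 26)
  q = 2: r = 4, s = 1 − 2·(-6) = 13, t = -2 − 2·13 = -28  (check: 780·13 + 362·(-28) = 4)
  q = 6: r = 2, s = -6 − 6·13 = -84, t = 13 − 6·(-28) = 181  (check: 780·(-84) + 362·181 = 2)
The row with r = 2 (the gcd) gives the Bezout coefficients s = -84, t = 181.
Result: 780 · (-84) + 362 · (181) = 2.

gcd(780, 362) = 2; s = -84, t = 181 (check: 780·(-84) + 362·181 = 2).


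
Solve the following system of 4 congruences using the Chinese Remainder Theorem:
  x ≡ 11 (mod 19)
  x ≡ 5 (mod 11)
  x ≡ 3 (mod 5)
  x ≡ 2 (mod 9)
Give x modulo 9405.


Product of moduli M = 19 · 11 · 5 · 9 = 9405.
Merge one congruence at a time:
  Start: x ≡ 11 (mod 19).
  Combine with x ≡ 5 (mod 11); new modulus lcm = 209.
    Write x = 11 + 19·t and substitute into x ≡ 5 (mod 11): 19·t ≡ 5 − 11 = -6 (mod 11).
    Reduce coefficients mod 11: 8·t ≡ 5 (mod 11).
    The inverse of 8 mod 11 is 7 (since 8·7 = 56 = 5·11 + 1), so t ≡ 7·5 = 35 ≡ 2 (mod 11).
    Then x = 11 + 19·2 = 49, valid modulo lcm(19, 11) = 209: x ≡ 49 (mod 209).
  Combine with x ≡ 3 (mod 5); new modulus lcm = 1045.
    Write x = 49 + 209·t and substitute into x ≡ 3 (mod 5): 209·t ≡ 3 − 49 = -46 (mod 5).
    Reduce coefficients mod 5: 4·t ≡ 4 (mod 5).
    The inverse of 4 mod 5 is 4 (since 4·4 = 16 = 3·5 + 1), so t ≡ 4·4 = 16 ≡ 1 (mod 5).
    Then x = 49 + 209·1 = 258, valid modulo lcm(209, 5) = 1045: x ≡ 258 (mod 1045).
  Combine with x ≡ 2 (mod 9); new modulus lcm = 9405.
    Write x = 258 + 1045·t and substitute into x ≡ 2 (mod 9): 1045·t ≡ 2 − 258 = -256 (mod 9).
    Reduce coefficients mod 9: 1·t ≡ 5 (mod 9).
    So t ≡ 5 (mod 9).
    Then x = 258 + 1045·5 = 5483, valid modulo lcm(1045, 9) = 9405: x ≡ 5483 (mod 9405).
Verify against each original: 5483 mod 19 = 11, 5483 mod 11 = 5, 5483 mod 5 = 3, 5483 mod 9 = 2.

x ≡ 5483 (mod 9405).


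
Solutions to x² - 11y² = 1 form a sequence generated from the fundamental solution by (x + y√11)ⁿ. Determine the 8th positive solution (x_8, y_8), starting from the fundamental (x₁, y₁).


Step 1: Find the fundamental solution (x₁, y₁) of x² - 11y² = 1.
  Expand √11 as a continued fraction. a₀ = ⌊√11⌋ = 3; iterate m_{k+1} = d_k·a_k − m_k, d_{k+1} = (11 − m_{k+1}²)/d_k, a_{k+1} = ⌊(a₀ + m_{k+1})/d_{k+1}⌋ (starting m₀ = 0, d₀ = 1), with convergents p_k = a_k·p_{k-1} + p_{k-2}, q_k = a_k·q_{k-1} + q_{k-2} (p₋₁ = 1, q₋₁ = 0):
  k = 0: a₀ = 3; p₀/q₀ = 3/1; p₀² − 11·q₀² = 9 − 11 = -2.
  k = 1: m = 3, d = 2, a = ⌊(3 + 3)/2⌋ = 3; p/q = (3·3 + 1)/(3·1 + 0) = 10/3; p² − 11·q² = 100 − 99 = 1.
  The first convergent with p² − 11·q² = 1 gives the fundamental solution (x₁, y₁) = (10, 3).
Step 2: Apply the recurrence (x_{n+1}, y_{n+1}) = (x₁x_n + 11y₁y_n, x₁y_n + y₁x_n) repeatedly.
  From (x_1, y_1) = (10, 3): x_2 = 10·10 + 11·3·3 = 199; y_2 = 10·3 + 3·10 = 60.
  From (x_2, y_2) = (199, 60): x_3 = 10·199 + 11·3·60 = 3970; y_3 = 10·60 + 3·199 = 1197.
  From (x_3, y_3) = (3970, 1197): x_4 = 10·3970 + 11·3·1197 = 79201; y_4 = 10·1197 + 3·3970 = 23880.
  From (x_4, y_4) = (79201, 23880): x_5 = 10·79201 + 11·3·23880 = 1580050; y_5 = 10·23880 + 3·79201 = 476403.
  From (x_5, y_5) = (1580050, 476403): x_6 = 10·1580050 + 11·3·476403 = 31521799; y_6 = 10·476403 + 3·1580050 = 9504180.
  From (x_6, y_6) = (31521799, 9504180): x_7 = 10·31521799 + 11·3·9504180 = 628855930; y_7 = 10·9504180 + 3·31521799 = 189607197.
  From (x_7, y_7) = (628855930, 189607197): x_8 = 10·628855930 + 11·3·189607197 = 12545596801; y_8 = 10·189607197 + 3·628855930 = 3782639760.
Step 3: Verify x_8² - 11·y_8² = 157391999093261433601 - 157391999093261433600 = 1 (should be 1). ✓

(x_1, y_1) = (10, 3); (x_8, y_8) = (12545596801, 3782639760).


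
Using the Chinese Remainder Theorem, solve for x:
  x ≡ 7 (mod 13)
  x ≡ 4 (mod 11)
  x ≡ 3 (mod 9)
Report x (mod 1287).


Moduli 13, 11, 9 are pairwise coprime; by CRT there is a unique solution modulo M = 13 · 11 · 9 = 1287.
Solve pairwise, accumulating the modulus:
  Start with x ≡ 7 (mod 13).
  Combine with x ≡ 4 (mod 11): since gcd(13, 11) = 1, we get a unique residue mod 143.
    Write x = 7 + 13·t and substitute into x ≡ 4 (mod 11): 13·t ≡ 4 − 7 = -3 (mod 11).
    Reduce coefficients mod 11: 2·t ≡ 8 (mod 11).
    The inverse of 2 mod 11 is 6 (since 2·6 = 12 = 1·11 + 1), so t ≡ 6·8 = 48 ≡ 4 (mod 11).
    Then x = 7 + 13·4 = 59, valid modulo lcm(13, 11) = 143: x ≡ 59 (mod 143).
  Combine with x ≡ 3 (mod 9): since gcd(143, 9) = 1, we get a unique residue mod 1287.
    Write x = 59 + 143·t and substitute into x ≡ 3 (mod 9): 143·t ≡ 3 − 59 = -56 (mod 9).
    Reduce coefficients mod 9: 8·t ≡ 7 (mod 9).
    The inverse of 8 mod 9 is 8 (since 8·8 = 64 = 7·9 + 1), so t ≡ 8·7 = 56 ≡ 2 (mod 9).
    Then x = 59 + 143·2 = 345, valid modulo lcm(143, 9) = 1287: x ≡ 345 (mod 1287).
Verify: 345 mod 13 = 7 ✓, 345 mod 11 = 4 ✓, 345 mod 9 = 3 ✓.

x ≡ 345 (mod 1287).


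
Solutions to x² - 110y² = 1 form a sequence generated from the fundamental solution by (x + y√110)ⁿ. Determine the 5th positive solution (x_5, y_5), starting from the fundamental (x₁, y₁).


Step 1: Find the fundamental solution (x₁, y₁) of x² - 110y² = 1.
  Expand √110 as a continued fraction. a₀ = ⌊√110⌋ = 10; iterate m_{k+1} = d_k·a_k − m_k, d_{k+1} = (110 − m_{k+1}²)/d_k, a_{k+1} = ⌊(a₀ + m_{k+1})/d_{k+1}⌋ (starting m₀ = 0, d₀ = 1), with convergents p_k = a_k·p_{k-1} + p_{k-2}, q_k = a_k·q_{k-1} + q_{k-2} (p₋₁ = 1, q₋₁ = 0):
  k = 0: a₀ = 10; p₀/q₀ = 10/1; p₀² − 110·q₀² = 100 − 110 = -10.
  k = 1: m = 10, d = 10, a = ⌊(10 + 10)/10⌋ = 2; p/q = (2·10 + 1)/(2·1 + 0) = 21/2; p² − 110·q² = 441 − 440 = 1.
  The first convergent with p² − 110·q² = 1 gives the fundamental solution (x₁, y₁) = (21, 2).
Step 2: Apply the recurrence (x_{n+1}, y_{n+1}) = (x₁x_n + 110y₁y_n, x₁y_n + y₁x_n) repeatedly.
  From (x_1, y_1) = (21, 2): x_2 = 21·21 + 110·2·2 = 881; y_2 = 21·2 + 2·21 = 84.
  From (x_2, y_2) = (881, 84): x_3 = 21·881 + 110·2·84 = 36981; y_3 = 21·84 + 2·881 = 3526.
  From (x_3, y_3) = (36981, 3526): x_4 = 21·36981 + 110·2·3526 = 1552321; y_4 = 21·3526 + 2·36981 = 148008.
  From (x_4, y_4) = (1552321, 148008): x_5 = 21·1552321 + 110·2·148008 = 65160501; y_5 = 21·148008 + 2·1552321 = 6212810.
Step 3: Verify x_5² - 110·y_5² = 4245890890571001 - 4245890890571000 = 1 (should be 1). ✓

(x_1, y_1) = (21, 2); (x_5, y_5) = (65160501, 6212810).


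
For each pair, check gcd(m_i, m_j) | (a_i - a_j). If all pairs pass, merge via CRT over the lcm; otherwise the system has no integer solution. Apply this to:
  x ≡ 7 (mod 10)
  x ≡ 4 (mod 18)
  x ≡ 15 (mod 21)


Moduli 10, 18, 21 are not pairwise coprime, so CRT works modulo lcm(m_i) when all pairwise compatibility conditions hold.
Pairwise compatibility: gcd(m_i, m_j) must divide a_i - a_j for every pair.
Merge one congruence at a time:
  Start: x ≡ 7 (mod 10).
  Combine with x ≡ 4 (mod 18): gcd(10, 18) = 2, and 4 - 7 = -3 is NOT divisible by 2.
    ⇒ system is inconsistent (no integer solution).

No solution (the system is inconsistent).


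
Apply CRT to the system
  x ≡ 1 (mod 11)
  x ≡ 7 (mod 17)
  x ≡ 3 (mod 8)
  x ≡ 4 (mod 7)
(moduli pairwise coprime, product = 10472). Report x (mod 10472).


Product of moduli M = 11 · 17 · 8 · 7 = 10472.
Merge one congruence at a time:
  Start: x ≡ 1 (mod 11).
  Combine with x ≡ 7 (mod 17); new modulus lcm = 187.
    Write x = 1 + 11·t and substitute into x ≡ 7 (mod 17): 11·t ≡ 7 − 1 = 6 (mod 17).
    The inverse of 11 mod 17 is 14 (since 11·14 = 154 = 9·17 + 1), so t ≡ 14·6 = 84 ≡ 16 (mod 17).
    Then x = 1 + 11·16 = 177, valid modulo lcm(11, 17) = 187: x ≡ 177 (mod 187).
  Combine with x ≡ 3 (mod 8); new modulus lcm = 1496.
    Write x = 177 + 187·t and substitute into x ≡ 3 (mod 8): 187·t ≡ 3 − 177 = -174 (mod 8).
    Reduce coefficients mod 8: 3·t ≡ 2 (mod 8).
    The inverse of 3 mod 8 is 3 (since 3·3 = 9 = 1·8 + 1), so t ≡ 3·2 = 6 ≡ 6 (mod 8).
    Then x = 177 + 187·6 = 1299, valid modulo lcm(187, 8) = 1496: x ≡ 1299 (mod 1496).
  Combine with x ≡ 4 (mod 7); new modulus lcm = 10472.
    Write x = 1299 + 1496·t and substitute into x ≡ 4 (mod 7): 1496·t ≡ 4 − 1299 = -1295 (mod 7).
    Reduce coefficients mod 7: 5·t ≡ 0 (mod 7).
    The inverse of 5 mod 7 is 3 (since 5·3 = 15 = 2·7 + 1), so t ≡ 3·0 = 0 ≡ 0 (mod 7).
    Then x = 1299 + 1496·0 = 1299, valid modulo lcm(1496, 7) = 10472: x ≡ 1299 (mod 10472).
Verify against each original: 1299 mod 11 = 1, 1299 mod 17 = 7, 1299 mod 8 = 3, 1299 mod 7 = 4.

x ≡ 1299 (mod 10472).


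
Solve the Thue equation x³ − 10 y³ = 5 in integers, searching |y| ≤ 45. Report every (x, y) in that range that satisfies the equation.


The equation is x³ - 10y³ = 5. For fixed y, x³ = 10·y³ + 5, so a solution requires the RHS to be a perfect cube.
Strategy: iterate y from -45 to 45, compute RHS = 10·y³ + 5, and check whether it is a (positive or negative) perfect cube.
Check small values of y:
  y = 0: RHS = 5 is not a perfect cube.
  y = 1: RHS = 15 is not a perfect cube.
  y = -1: RHS = -5 is not a perfect cube.
  y = 2: RHS = 85 is not a perfect cube.
  y = -2: RHS = -75 is not a perfect cube.
  y = 3: RHS = 275 is not a perfect cube.
  y = -3: RHS = -265 is not a perfect cube.
Continuing the search up to |y| = 45 finds no solutions either.
No (x, y) in the scanned range satisfies the equation.

No integer solutions with |y| ≤ 45.


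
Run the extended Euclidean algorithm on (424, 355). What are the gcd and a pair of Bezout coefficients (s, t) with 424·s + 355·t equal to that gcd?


Euclidean algorithm on (424, 355) — divide until remainder is 0:
  424 = 1 · 355 + 69
  355 = 5 · 69 + 10
  69 = 6 · 10 + 9
  10 = 1 · 9 + 1
  9 = 9 · 1 + 0
gcd(424, 355) = 1.
Track Bezout coefficients alongside the remainders: start with r₀ = 424 = a·1 + b·0 (s = 1, t = 0) and r₁ = 355 = a·0 + b·1 (s = 0, t = 1); each new remainder r_{k+1} = r_{k-1} − q_k·r_k inherits s_{k+1} = s_{k-1} − q_k·s_k, t_{k+1} = t_{k-1} − q_k·t_k, so r_k = a·s_k + b·t_k at every step:
  q = 1: r = 69, s = 1 − 1·0 = 1, t = 0 − 1·1 = -1  (check: 424·1 + 355·(-1) = 69)
  q = 5: r = 10, s = 0 − 5·1 = -5, t = 1 − 5·(-1) = 6  (check: 424·(-5) + 355·6 = 10)
  q = 6: r = 9, s = 1 − 6·(-5) = 31, t = -1 − 6·6 = -37  (check: 424·31 + 355·(-37) = 9)
  q = 1: r = 1, s = -5 − 1·31 = -36, t = 6 − 1·(-37) = 43  (check: 424·(-36) + 355·43 = 1)
The row with r = 1 (the gcd) gives the Bezout coefficients s = -36, t = 43.
Result: 424 · (-36) + 355 · (43) = 1.

gcd(424, 355) = 1; s = -36, t = 43 (check: 424·(-36) + 355·43 = 1).


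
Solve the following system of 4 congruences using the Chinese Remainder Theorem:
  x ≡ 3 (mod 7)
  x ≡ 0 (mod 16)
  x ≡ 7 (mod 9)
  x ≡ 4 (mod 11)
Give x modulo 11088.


Product of moduli M = 7 · 16 · 9 · 11 = 11088.
Merge one congruence at a time:
  Start: x ≡ 3 (mod 7).
  Combine with x ≡ 0 (mod 16); new modulus lcm = 112.
    Write x = 3 + 7·t and substitute into x ≡ 0 (mod 16): 7·t ≡ 0 − 3 = -3 (mod 16).
    Reduce coefficients mod 16: 7·t ≡ 13 (mod 16).
    The inverse of 7 mod 16 is 7 (since 7·7 = 49 = 3·16 + 1), so t ≡ 7·13 = 91 ≡ 11 (mod 16).
    Then x = 3 + 7·11 = 80, valid modulo lcm(7, 16) = 112: x ≡ 80 (mod 112).
  Combine with x ≡ 7 (mod 9); new modulus lcm = 1008.
    Write x = 80 + 112·t and substitute into x ≡ 7 (mod 9): 112·t ≡ 7 − 80 = -73 (mod 9).
    Reduce coefficients mod 9: 4·t ≡ 8 (mod 9).
    The inverse of 4 mod 9 is 7 (since 4·7 = 28 = 3·9 + 1), so t ≡ 7·8 = 56 ≡ 2 (mod 9).
    Then x = 80 + 112·2 = 304, valid modulo lcm(112, 9) = 1008: x ≡ 304 (mod 1008).
  Combine with x ≡ 4 (mod 11); new modulus lcm = 11088.
    Write x = 304 + 1008·t and substitute into x ≡ 4 (mod 11): 1008·t ≡ 4 − 304 = -300 (mod 11).
    Reduce coefficients mod 11: 7·t ≡ 8 (mod 11).
    The inverse of 7 mod 11 is 8 (since 7·8 = 56 = 5·11 + 1), so t ≡ 8·8 = 64 ≡ 9 (mod 11).
    Then x = 304 + 1008·9 = 9376, valid modulo lcm(1008, 11) = 11088: x ≡ 9376 (mod 11088).
Verify against each original: 9376 mod 7 = 3, 9376 mod 16 = 0, 9376 mod 9 = 7, 9376 mod 11 = 4.

x ≡ 9376 (mod 11088).


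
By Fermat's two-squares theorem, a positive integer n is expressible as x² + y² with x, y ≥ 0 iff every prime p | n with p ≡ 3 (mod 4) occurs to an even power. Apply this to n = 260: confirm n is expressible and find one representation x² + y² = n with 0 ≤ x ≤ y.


Step 1: Factor n = 260 = 2^2 · 5 · 13.
Step 2: Check the mod-4 condition on each prime factor: 2 = 2 (special); 5 ≡ 1 (mod 4), exponent 1; 13 ≡ 1 (mod 4), exponent 1.
All primes ≡ 3 (mod 4) appear to even exponent (or don't appear), so by the two-squares theorem n IS expressible as a sum of two squares.
Step 3: Build a representation. Group n = k² · m with k = 2 and m = 5 · 13 = 65 (a product of primes ≡ 1 (mod 4)); a representation of m scales to one of n via (k·x)² + (k·y)² = k²(x² + y²). Each prime p ≡ 1 (mod 4) is itself a sum of two squares; find a² by testing p − a² for a perfect square:
  5: 5 − 1² = 4 = 2² ⇒ 5 = 1² + 2².
  13: 13 − 1² = 12, 13 − 2² = 9 = 3² ⇒ 13 = 2² + 3².
  Combine using the Brahmagupta–Fibonacci identity (a² + b²)(c² + d²) = (ac − bd)² + (ad + bc)² = (ac + bd)² + (ad − bc)²:
  5 · 13 = 65: from (1² + 2²)(2² + 3²), take (1·2 − 2·3, 1·3 + 2·2) = (2 − 6, 3 + 4) = (-4, 7); dropping signs (only squares matter) gives (4, 7); check 4² + 7² = 16 + 49 = 65 ✓.
  Scale by k = 2: (2·4, 2·7) = (8, 14).
Step 4: Order so x ≤ y and verify: 8² + 14² = 64 + 196 = 260 = n. ✓

n = 260 = 8² + 14² (one valid representation with x ≤ y).


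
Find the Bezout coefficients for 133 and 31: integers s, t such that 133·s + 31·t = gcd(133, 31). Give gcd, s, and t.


Euclidean algorithm on (133, 31) — divide until remainder is 0:
  133 = 4 · 31 + 9
  31 = 3 · 9 + 4
  9 = 2 · 4 + 1
  4 = 4 · 1 + 0
gcd(133, 31) = 1.
Track Bezout coefficients alongside the remainders: start with r₀ = 133 = a·1 + b·0 (s = 1, t = 0) and r₁ = 31 = a·0 + b·1 (s = 0, t = 1); each new remainder r_{k+1} = r_{k-1} − q_k·r_k inherits s_{k+1} = s_{k-1} − q_k·s_k, t_{k+1} = t_{k-1} − q_k·t_k, so r_k = a·s_k + b·t_k at every step:
  q = 4: r = 9, s = 1 − 4·0 = 1, t = 0 − 4·1 = -4  (check: 133·1 + 31·(-4) = 9)
  q = 3: r = 4, s = 0 − 3·1 = -3, t = 1 − 3·(-4) = 13  (check: 133·(-3) + 31·13 = 4)
  q = 2: r = 1, s = 1 − 2·(-3) = 7, t = -4 − 2·13 = -30  (check: 133·7 + 31·(-30) = 1)
The row with r = 1 (the gcd) gives the Bezout coefficients s = 7, t = -30.
Result: 133 · (7) + 31 · (-30) = 1.

gcd(133, 31) = 1; s = 7, t = -30 (check: 133·7 + 31·(-30) = 1).


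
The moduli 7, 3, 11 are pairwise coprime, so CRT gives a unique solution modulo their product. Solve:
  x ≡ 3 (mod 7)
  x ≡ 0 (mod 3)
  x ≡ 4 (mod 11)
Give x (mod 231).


Moduli 7, 3, 11 are pairwise coprime; by CRT there is a unique solution modulo M = 7 · 3 · 11 = 231.
Solve pairwise, accumulating the modulus:
  Start with x ≡ 3 (mod 7).
  Combine with x ≡ 0 (mod 3): since gcd(7, 3) = 1, we get a unique residue mod 21.
    Write x = 3 + 7·t and substitute into x ≡ 0 (mod 3): 7·t ≡ 0 − 3 = -3 (mod 3).
    Reduce coefficients mod 3: 1·t ≡ 0 (mod 3).
    So t ≡ 0 (mod 3).
    Then x = 3 + 7·0 = 3, valid modulo lcm(7, 3) = 21: x ≡ 3 (mod 21).
  Combine with x ≡ 4 (mod 11): since gcd(21, 11) = 1, we get a unique residue mod 231.
    Write x = 3 + 21·t and substitute into x ≡ 4 (mod 11): 21·t ≡ 4 − 3 = 1 (mod 11).
    Reduce coefficients mod 11: 10·t ≡ 1 (mod 11).
    The inverse of 10 mod 11 is 10 (since 10·10 = 100 = 9·11 + 1), so t ≡ 10·1 = 10 ≡ 10 (mod 11).
    Then x = 3 + 21·10 = 213, valid modulo lcm(21, 11) = 231: x ≡ 213 (mod 231).
Verify: 213 mod 7 = 3 ✓, 213 mod 3 = 0 ✓, 213 mod 11 = 4 ✓.

x ≡ 213 (mod 231).


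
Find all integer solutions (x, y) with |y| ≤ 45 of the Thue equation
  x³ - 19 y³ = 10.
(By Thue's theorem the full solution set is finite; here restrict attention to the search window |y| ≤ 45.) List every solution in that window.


The equation is x³ - 19y³ = 10. For fixed y, x³ = 19·y³ + 10, so a solution requires the RHS to be a perfect cube.
Strategy: iterate y from -45 to 45, compute RHS = 19·y³ + 10, and check whether it is a (positive or negative) perfect cube.
Check small values of y:
  y = 0: RHS = 10 is not a perfect cube.
  y = 1: RHS = 29 is not a perfect cube.
  y = -1: RHS = -9 is not a perfect cube.
  y = 2: RHS = 162 is not a perfect cube.
  y = -2: RHS = -142 is not a perfect cube.
  y = 3: RHS = 523 is not a perfect cube.
  y = -3: RHS = -503 is not a perfect cube.
Continuing the search up to |y| = 45 finds no solutions either.
No (x, y) in the scanned range satisfies the equation.

No integer solutions with |y| ≤ 45.


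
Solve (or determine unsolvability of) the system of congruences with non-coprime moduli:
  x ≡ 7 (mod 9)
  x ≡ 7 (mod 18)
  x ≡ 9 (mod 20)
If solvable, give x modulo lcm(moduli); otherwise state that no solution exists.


Moduli 9, 18, 20 are not pairwise coprime, so CRT works modulo lcm(m_i) when all pairwise compatibility conditions hold.
Pairwise compatibility: gcd(m_i, m_j) must divide a_i - a_j for every pair.
Merge one congruence at a time:
  Start: x ≡ 7 (mod 9).
  Combine with x ≡ 7 (mod 18): gcd(9, 18) = 9; 7 - 7 = 0, which IS divisible by 9, so compatible.
    Write x = 7 + 9·t and substitute into x ≡ 7 (mod 18): 9·t ≡ 7 − 7 = 0 (mod 18).
    Divide the congruence (and modulus) by g = 9: 1·t ≡ 0 (mod 2).
    So t ≡ 0 (mod 2).
    Then x = 7 + 9·0 = 7, valid modulo lcm(9, 18) = 18: x ≡ 7 (mod 18).
  Combine with x ≡ 9 (mod 20): gcd(18, 20) = 2; 9 - 7 = 2, which IS divisible by 2, so compatible.
    Write x = 7 + 18·t and substitute into x ≡ 9 (mod 20): 18·t ≡ 9 − 7 = 2 (mod 20).
    Divide the congruence (and modulus) by g = 2: 9·t ≡ 1 (mod 10).
    The inverse of 9 mod 10 is 9 (since 9·9 = 81 = 8·10 + 1), so t ≡ 9·1 = 9 ≡ 9 (mod 10).
    Then x = 7 + 18·9 = 169, valid modulo lcm(18, 20) = 180: x ≡ 169 (mod 180).
Verify: 169 mod 9 = 7, 169 mod 18 = 7, 169 mod 20 = 9.

x ≡ 169 (mod 180).


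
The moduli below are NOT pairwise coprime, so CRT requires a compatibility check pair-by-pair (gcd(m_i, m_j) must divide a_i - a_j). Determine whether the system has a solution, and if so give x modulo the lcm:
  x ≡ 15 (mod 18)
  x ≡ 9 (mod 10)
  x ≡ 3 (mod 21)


Moduli 18, 10, 21 are not pairwise coprime, so CRT works modulo lcm(m_i) when all pairwise compatibility conditions hold.
Pairwise compatibility: gcd(m_i, m_j) must divide a_i - a_j for every pair.
Merge one congruence at a time:
  Start: x ≡ 15 (mod 18).
  Combine with x ≡ 9 (mod 10): gcd(18, 10) = 2; 9 - 15 = -6, which IS divisible by 2, so compatible.
    Write x = 15 + 18·t and substitute into x ≡ 9 (mod 10): 18·t ≡ 9 − 15 = -6 (mod 10).
    Divide the congruence (and modulus) by g = 2: 9·t ≡ -3 (mod 5).
    Reduce coefficients mod 5: 4·t ≡ 2 (mod 5).
    The inverse of 4 mod 5 is 4 (since 4·4 = 16 = 3·5 + 1), so t ≡ 4·2 = 8 ≡ 3 (mod 5).
    Then x = 15 + 18·3 = 69, valid modulo lcm(18, 10) = 90: x ≡ 69 (mod 90).
  Combine with x ≡ 3 (mod 21): gcd(90, 21) = 3; 3 - 69 = -66, which IS divisible by 3, so compatible.
    Write x = 69 + 90·t and substitute into x ≡ 3 (mod 21): 90·t ≡ 3 − 69 = -66 (mod 21).
    Divide the congruence (and modulus) by g = 3: 30·t ≡ -22 (mod 7).
    Reduce coefficients mod 7: 2·t ≡ 6 (mod 7).
    The inverse of 2 mod 7 is 4 (since 2·4 = 8 = 1·7 + 1), so t ≡ 4·6 = 24 ≡ 3 (mod 7).
    Then x = 69 + 90·3 = 339, valid modulo lcm(90, 21) = 630: x ≡ 339 (mod 630).
Verify: 339 mod 18 = 15, 339 mod 10 = 9, 339 mod 21 = 3.

x ≡ 339 (mod 630).
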